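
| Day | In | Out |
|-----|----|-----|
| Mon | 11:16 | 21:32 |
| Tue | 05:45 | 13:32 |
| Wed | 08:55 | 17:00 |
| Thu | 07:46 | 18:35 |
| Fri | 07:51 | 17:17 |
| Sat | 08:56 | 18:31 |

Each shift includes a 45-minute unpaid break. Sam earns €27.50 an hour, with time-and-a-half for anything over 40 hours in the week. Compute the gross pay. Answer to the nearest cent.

€1573.00

Mon: 11:16–21:32 = 10 h 16 min; less 45 min break → 9 h 31 min
Tue: 05:45–13:32 = 7 h 47 min; less 45 min break → 7 h 2 min
Wed: 08:55–17:00 = 8 h 5 min; less 45 min break → 7 h 20 min
Thu: 07:46–18:35 = 10 h 49 min; less 45 min break → 10 h 4 min
Fri: 07:51–17:17 = 9 h 26 min; less 45 min break → 8 h 41 min
Sat: 08:56–18:31 = 9 h 35 min; less 45 min break → 8 h 50 min
Total worked: 51 h 28 min = 3088 min.
Regular 40 h 0 min = 2400 min at €27.50/h; overtime 11 h 28 min = 688 min at €41.25/h.
Pay = (2400 × €27.50 + 688 × €41.25) ÷ 60 = €1573.00.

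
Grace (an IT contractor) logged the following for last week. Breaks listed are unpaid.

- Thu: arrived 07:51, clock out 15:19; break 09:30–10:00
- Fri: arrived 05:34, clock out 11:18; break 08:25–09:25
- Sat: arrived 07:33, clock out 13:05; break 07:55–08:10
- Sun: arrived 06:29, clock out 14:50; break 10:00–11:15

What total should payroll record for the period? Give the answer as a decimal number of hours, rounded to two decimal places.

Thu: 07:51–15:19 = 7 h 28 min; less 30 min break → 6 h 58 min
Fri: 05:34–11:18 = 5 h 44 min; less 60 min break → 4 h 44 min
Sat: 07:33–13:05 = 5 h 32 min; less 15 min break → 5 h 17 min
Sun: 06:29–14:50 = 8 h 21 min; less 75 min break → 7 h 6 min
Total: 6 h 58 min + 4 h 44 min + 5 h 17 min + 7 h 6 min = 24 h 5 min.

24.08 hours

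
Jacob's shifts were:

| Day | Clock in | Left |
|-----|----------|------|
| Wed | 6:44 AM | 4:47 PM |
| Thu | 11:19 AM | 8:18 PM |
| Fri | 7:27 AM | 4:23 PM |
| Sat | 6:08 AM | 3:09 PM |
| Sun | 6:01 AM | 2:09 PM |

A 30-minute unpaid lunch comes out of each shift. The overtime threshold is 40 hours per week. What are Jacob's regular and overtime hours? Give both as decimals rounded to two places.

Wed: 6:44 AM–4:47 PM = 10 h 3 min; less 30 min break → 9 h 33 min
Thu: 11:19 AM–8:18 PM = 8 h 59 min; less 30 min break → 8 h 29 min
Fri: 7:27 AM–4:23 PM = 8 h 56 min; less 30 min break → 8 h 26 min
Sat: 6:08 AM–3:09 PM = 9 h 1 min; less 30 min break → 8 h 31 min
Sun: 6:01 AM–2:09 PM = 8 h 8 min; less 30 min break → 7 h 38 min
Total worked: 42 h 37 min = 42.62 h.
Threshold 40 h → overtime 2 h 37 min, regular 40 h 0 min.

Regular 40.00 hours, overtime 2.62 hours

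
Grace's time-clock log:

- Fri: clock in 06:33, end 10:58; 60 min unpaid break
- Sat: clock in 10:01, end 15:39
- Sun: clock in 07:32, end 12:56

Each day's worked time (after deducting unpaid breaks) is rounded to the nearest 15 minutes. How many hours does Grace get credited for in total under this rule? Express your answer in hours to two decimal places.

14.75 hours

Fri: 06:33–10:58 = 4 h 25 min − 60 min = 3 h 25 min → rounds to 3 h 30 min
Sat: 10:01–15:39 = 5 h 38 min → rounds to 5 h 45 min
Sun: 07:32–12:56 = 5 h 24 min → rounds to 5 h 30 min
Total credited: 14 h 45 min.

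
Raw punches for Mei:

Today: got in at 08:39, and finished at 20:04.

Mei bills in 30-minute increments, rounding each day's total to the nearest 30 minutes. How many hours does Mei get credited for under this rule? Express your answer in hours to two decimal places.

11.50 hours

Today: 08:39–20:04 = 11 h 25 min → rounds to 11 h 30 min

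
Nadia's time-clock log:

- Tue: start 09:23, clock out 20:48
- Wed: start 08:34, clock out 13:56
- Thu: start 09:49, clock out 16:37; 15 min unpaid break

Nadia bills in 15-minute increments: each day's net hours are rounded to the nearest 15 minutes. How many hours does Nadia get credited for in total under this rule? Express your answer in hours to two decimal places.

Tue: 09:23–20:48 = 11 h 25 min → rounds to 11 h 30 min
Wed: 08:34–13:56 = 5 h 22 min → rounds to 5 h 15 min
Thu: 09:49–16:37 = 6 h 48 min − 15 min = 6 h 33 min → rounds to 6 h 30 min
Total credited: 23 h 15 min.

23.25 hours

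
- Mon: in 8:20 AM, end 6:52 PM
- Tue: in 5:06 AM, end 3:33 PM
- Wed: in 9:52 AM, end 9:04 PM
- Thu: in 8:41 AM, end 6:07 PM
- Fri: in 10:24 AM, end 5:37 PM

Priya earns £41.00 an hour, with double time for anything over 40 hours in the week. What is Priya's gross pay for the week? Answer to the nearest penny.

Mon: 8:20 AM–6:52 PM = 10 h 32 min
Tue: 5:06 AM–3:33 PM = 10 h 27 min
Wed: 9:52 AM–9:04 PM = 11 h 12 min
Thu: 8:41 AM–6:07 PM = 9 h 26 min
Fri: 10:24 AM–5:37 PM = 7 h 13 min
Total worked: 48 h 50 min = 2930 min.
Regular 40 h 0 min = 2400 min at £41.00/h; overtime 8 h 50 min = 530 min at £82.00/h.
Pay = (2400 × £41.00 + 530 × £82.00) ÷ 60 = £2364.33.

£2364.33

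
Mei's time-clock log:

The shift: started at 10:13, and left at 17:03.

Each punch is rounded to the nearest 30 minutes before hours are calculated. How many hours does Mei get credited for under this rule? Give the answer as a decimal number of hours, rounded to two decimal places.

The shift: in 10:13→10:00, out 17:03→17:00; 7 h 0 min

7.00 hours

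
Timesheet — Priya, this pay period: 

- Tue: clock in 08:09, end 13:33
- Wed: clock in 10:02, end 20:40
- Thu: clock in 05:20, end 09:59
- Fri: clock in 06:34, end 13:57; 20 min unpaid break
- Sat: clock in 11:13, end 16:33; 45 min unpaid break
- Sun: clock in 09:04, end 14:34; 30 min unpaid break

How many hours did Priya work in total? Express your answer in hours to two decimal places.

37.32 hours

Tue: 08:09–13:33 = 5 h 24 min
Wed: 10:02–20:40 = 10 h 38 min
Thu: 05:20–09:59 = 4 h 39 min
Fri: 06:34–13:57 = 7 h 23 min; less 20 min break → 7 h 3 min
Sat: 11:13–16:33 = 5 h 20 min; less 45 min break → 4 h 35 min
Sun: 09:04–14:34 = 5 h 30 min; less 30 min break → 5 h 0 min
Total: 5 h 24 min + 10 h 38 min + 4 h 39 min + 7 h 3 min + 4 h 35 min + 5 h 0 min = 37 h 19 min.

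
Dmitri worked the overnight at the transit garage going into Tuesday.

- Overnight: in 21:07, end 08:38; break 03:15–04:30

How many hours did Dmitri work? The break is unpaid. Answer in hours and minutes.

10 h 16 min

Overnight: 21:07 → midnight = 2 h 53 min; midnight → 08:38 = 8 h 38 min; span 11 h 31 min; less 75 min break → 10 h 16 min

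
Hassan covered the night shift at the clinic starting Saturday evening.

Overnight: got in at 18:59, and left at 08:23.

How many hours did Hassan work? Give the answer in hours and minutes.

Overnight: 18:59 → midnight = 5 h 1 min; midnight → 08:23 = 8 h 23 min; span 13 h 24 min

13 h 24 min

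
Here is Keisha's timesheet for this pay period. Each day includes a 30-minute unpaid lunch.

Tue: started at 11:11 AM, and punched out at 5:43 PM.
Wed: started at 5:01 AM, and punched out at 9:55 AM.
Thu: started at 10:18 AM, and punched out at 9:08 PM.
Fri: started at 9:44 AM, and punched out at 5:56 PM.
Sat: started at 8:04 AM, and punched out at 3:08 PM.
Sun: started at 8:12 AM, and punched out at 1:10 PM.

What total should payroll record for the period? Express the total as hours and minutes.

39 h 30 min

Tue: 11:11 AM–5:43 PM = 6 h 32 min; less 30 min break → 6 h 2 min
Wed: 5:01 AM–9:55 AM = 4 h 54 min; less 30 min break → 4 h 24 min
Thu: 10:18 AM–9:08 PM = 10 h 50 min; less 30 min break → 10 h 20 min
Fri: 9:44 AM–5:56 PM = 8 h 12 min; less 30 min break → 7 h 42 min
Sat: 8:04 AM–3:08 PM = 7 h 4 min; less 30 min break → 6 h 34 min
Sun: 8:12 AM–1:10 PM = 4 h 58 min; less 30 min break → 4 h 28 min
Total: 6 h 2 min + 4 h 24 min + 10 h 20 min + 7 h 42 min + 6 h 34 min + 4 h 28 min = 39 h 30 min.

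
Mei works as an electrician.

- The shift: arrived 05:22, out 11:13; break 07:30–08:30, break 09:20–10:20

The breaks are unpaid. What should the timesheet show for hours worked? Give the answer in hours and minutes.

3 h 51 min

The shift: 05:22–11:13 = 5 h 51 min; less 120 min break → 3 h 51 min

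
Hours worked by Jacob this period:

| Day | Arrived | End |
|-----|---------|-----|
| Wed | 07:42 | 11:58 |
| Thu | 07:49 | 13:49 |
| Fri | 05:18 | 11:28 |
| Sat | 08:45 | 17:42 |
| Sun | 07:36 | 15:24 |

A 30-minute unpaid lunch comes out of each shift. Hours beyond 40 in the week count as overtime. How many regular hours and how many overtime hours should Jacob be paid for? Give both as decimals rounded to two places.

Wed: 07:42–11:58 = 4 h 16 min; less 30 min break → 3 h 46 min
Thu: 07:49–13:49 = 6 h 0 min; less 30 min break → 5 h 30 min
Fri: 05:18–11:28 = 6 h 10 min; less 30 min break → 5 h 40 min
Sat: 08:45–17:42 = 8 h 57 min; less 30 min break → 8 h 27 min
Sun: 07:36–15:24 = 7 h 48 min; less 30 min break → 7 h 18 min
Total worked: 30 h 41 min = 30.68 h.
Threshold 40 h → overtime 0 h 0 min, regular 30 h 41 min.

Regular 30.68 hours, overtime 0.00 hours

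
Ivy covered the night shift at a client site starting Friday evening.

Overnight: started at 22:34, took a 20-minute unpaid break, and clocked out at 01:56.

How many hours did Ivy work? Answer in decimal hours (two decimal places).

Overnight: 22:34 → midnight = 1 h 26 min; midnight → 01:56 = 1 h 56 min; span 3 h 22 min; less 20 min break → 3 h 2 min

3.03 hours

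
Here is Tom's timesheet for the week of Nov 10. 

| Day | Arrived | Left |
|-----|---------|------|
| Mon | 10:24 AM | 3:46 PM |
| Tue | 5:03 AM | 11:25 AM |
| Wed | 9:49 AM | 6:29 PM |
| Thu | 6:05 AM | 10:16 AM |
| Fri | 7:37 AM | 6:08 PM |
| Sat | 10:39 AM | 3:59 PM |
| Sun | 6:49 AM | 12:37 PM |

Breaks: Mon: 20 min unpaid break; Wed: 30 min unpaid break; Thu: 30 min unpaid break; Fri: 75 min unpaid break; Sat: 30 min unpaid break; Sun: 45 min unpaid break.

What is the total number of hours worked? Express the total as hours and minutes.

42 h 24 min

Mon: 10:24 AM–3:46 PM = 5 h 22 min; less 20 min break → 5 h 2 min
Tue: 5:03 AM–11:25 AM = 6 h 22 min
Wed: 9:49 AM–6:29 PM = 8 h 40 min; less 30 min break → 8 h 10 min
Thu: 6:05 AM–10:16 AM = 4 h 11 min; less 30 min break → 3 h 41 min
Fri: 7:37 AM–6:08 PM = 10 h 31 min; less 75 min break → 9 h 16 min
Sat: 10:39 AM–3:59 PM = 5 h 20 min; less 30 min break → 4 h 50 min
Sun: 6:49 AM–12:37 PM = 5 h 48 min; less 45 min break → 5 h 3 min
Total: 5 h 2 min + 6 h 22 min + 8 h 10 min + 3 h 41 min + 9 h 16 min + 4 h 50 min + 5 h 3 min = 42 h 24 min.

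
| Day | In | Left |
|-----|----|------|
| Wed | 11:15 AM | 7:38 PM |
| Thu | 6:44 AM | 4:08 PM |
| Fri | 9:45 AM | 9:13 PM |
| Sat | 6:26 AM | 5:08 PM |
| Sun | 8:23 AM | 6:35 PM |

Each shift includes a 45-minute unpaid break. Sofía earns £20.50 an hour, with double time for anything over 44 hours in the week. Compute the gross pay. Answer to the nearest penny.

Wed: 11:15 AM–7:38 PM = 8 h 23 min; less 45 min break → 7 h 38 min
Thu: 6:44 AM–4:08 PM = 9 h 24 min; less 45 min break → 8 h 39 min
Fri: 9:45 AM–9:13 PM = 11 h 28 min; less 45 min break → 10 h 43 min
Sat: 6:26 AM–5:08 PM = 10 h 42 min; less 45 min break → 9 h 57 min
Sun: 8:23 AM–6:35 PM = 10 h 12 min; less 45 min break → 9 h 27 min
Total worked: 46 h 24 min = 2784 min.
Regular 44 h 0 min = 2640 min at £20.50/h; overtime 2 h 24 min = 144 min at £41.00/h.
Pay = (2640 × £20.50 + 144 × £41.00) ÷ 60 = £1000.40.

£1000.40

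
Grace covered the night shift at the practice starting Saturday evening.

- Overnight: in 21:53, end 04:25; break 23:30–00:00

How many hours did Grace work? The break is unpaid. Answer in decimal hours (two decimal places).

Overnight: 21:53 → midnight = 2 h 7 min; midnight → 04:25 = 4 h 25 min; span 6 h 32 min; less 30 min break → 6 h 2 min

6.03 hours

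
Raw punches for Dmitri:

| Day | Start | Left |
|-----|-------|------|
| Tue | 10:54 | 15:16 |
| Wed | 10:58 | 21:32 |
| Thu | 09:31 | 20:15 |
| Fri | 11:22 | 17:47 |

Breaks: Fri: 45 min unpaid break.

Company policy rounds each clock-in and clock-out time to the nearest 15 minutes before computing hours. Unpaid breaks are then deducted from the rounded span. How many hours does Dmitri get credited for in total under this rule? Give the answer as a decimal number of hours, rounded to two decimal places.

Tue: in 10:54→11:00, out 15:16→15:15; 4 h 15 min
Wed: in 10:58→11:00, out 21:32→21:30; 10 h 30 min
Thu: in 09:31→09:30, out 20:15→20:15; 10 h 45 min
Fri: in 11:22→11:15, out 17:47→17:45; 6 h 30 min − 45 min = 5 h 45 min
Total credited: 31 h 15 min.

31.25 hours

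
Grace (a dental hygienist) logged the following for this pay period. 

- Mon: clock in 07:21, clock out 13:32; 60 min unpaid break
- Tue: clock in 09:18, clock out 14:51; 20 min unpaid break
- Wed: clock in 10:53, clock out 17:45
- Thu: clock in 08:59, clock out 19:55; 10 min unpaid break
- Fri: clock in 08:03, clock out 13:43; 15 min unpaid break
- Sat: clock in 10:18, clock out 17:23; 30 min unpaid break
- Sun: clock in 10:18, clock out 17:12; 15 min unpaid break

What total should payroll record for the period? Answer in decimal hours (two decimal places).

46.68 hours

Mon: 07:21–13:32 = 6 h 11 min; less 60 min break → 5 h 11 min
Tue: 09:18–14:51 = 5 h 33 min; less 20 min break → 5 h 13 min
Wed: 10:53–17:45 = 6 h 52 min
Thu: 08:59–19:55 = 10 h 56 min; less 10 min break → 10 h 46 min
Fri: 08:03–13:43 = 5 h 40 min; less 15 min break → 5 h 25 min
Sat: 10:18–17:23 = 7 h 5 min; less 30 min break → 6 h 35 min
Sun: 10:18–17:12 = 6 h 54 min; less 15 min break → 6 h 39 min
Total: 5 h 11 min + 5 h 13 min + 6 h 52 min + 10 h 46 min + 5 h 25 min + 6 h 35 min + 6 h 39 min = 46 h 41 min.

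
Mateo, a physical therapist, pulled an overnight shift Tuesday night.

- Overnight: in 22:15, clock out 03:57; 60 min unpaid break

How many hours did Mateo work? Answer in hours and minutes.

4 h 42 min

Overnight: 22:15 → midnight = 1 h 45 min; midnight → 03:57 = 3 h 57 min; span 5 h 42 min; less 60 min break → 4 h 42 min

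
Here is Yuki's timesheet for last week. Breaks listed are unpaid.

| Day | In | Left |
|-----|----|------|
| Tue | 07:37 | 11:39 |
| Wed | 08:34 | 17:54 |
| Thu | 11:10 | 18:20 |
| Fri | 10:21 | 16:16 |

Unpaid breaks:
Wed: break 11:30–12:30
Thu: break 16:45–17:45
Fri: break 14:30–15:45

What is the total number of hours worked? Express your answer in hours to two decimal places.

23.20 hours

Tue: 07:37–11:39 = 4 h 2 min
Wed: 08:34–17:54 = 9 h 20 min; less 60 min break → 8 h 20 min
Thu: 11:10–18:20 = 7 h 10 min; less 60 min break → 6 h 10 min
Fri: 10:21–16:16 = 5 h 55 min; less 75 min break → 4 h 40 min
Total: 4 h 2 min + 8 h 20 min + 6 h 10 min + 4 h 40 min = 23 h 12 min.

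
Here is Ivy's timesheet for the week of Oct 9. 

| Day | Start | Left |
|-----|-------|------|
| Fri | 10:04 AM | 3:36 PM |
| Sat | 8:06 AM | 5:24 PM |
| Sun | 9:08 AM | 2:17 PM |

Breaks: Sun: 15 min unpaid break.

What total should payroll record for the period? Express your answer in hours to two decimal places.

19.73 hours

Fri: 10:04 AM–3:36 PM = 5 h 32 min
Sat: 8:06 AM–5:24 PM = 9 h 18 min
Sun: 9:08 AM–2:17 PM = 5 h 9 min; less 15 min break → 4 h 54 min
Total: 5 h 32 min + 9 h 18 min + 4 h 54 min = 19 h 44 min.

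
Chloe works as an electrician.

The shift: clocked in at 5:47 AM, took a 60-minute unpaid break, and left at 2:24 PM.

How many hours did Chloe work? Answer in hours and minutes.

7 h 37 min

The shift: 5:47 AM–2:24 PM = 8 h 37 min; less 60 min break → 7 h 37 min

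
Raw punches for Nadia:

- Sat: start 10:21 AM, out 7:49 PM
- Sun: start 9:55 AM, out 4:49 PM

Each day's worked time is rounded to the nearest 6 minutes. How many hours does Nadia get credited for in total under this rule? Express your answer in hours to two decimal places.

Sat: 10:21 AM–7:49 PM = 9 h 28 min → rounds to 9 h 30 min
Sun: 9:55 AM–4:49 PM = 6 h 54 min → rounds to 6 h 54 min
Total credited: 16 h 24 min.

16.40 hours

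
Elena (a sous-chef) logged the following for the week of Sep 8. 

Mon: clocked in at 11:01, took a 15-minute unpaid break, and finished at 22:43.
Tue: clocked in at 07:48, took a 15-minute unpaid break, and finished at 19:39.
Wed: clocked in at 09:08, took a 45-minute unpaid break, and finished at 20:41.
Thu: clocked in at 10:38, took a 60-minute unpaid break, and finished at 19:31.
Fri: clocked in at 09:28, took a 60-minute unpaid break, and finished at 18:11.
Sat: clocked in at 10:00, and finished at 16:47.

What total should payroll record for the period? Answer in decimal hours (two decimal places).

56.23 hours

Mon: 11:01–22:43 = 11 h 42 min; less 15 min break → 11 h 27 min
Tue: 07:48–19:39 = 11 h 51 min; less 15 min break → 11 h 36 min
Wed: 09:08–20:41 = 11 h 33 min; less 45 min break → 10 h 48 min
Thu: 10:38–19:31 = 8 h 53 min; less 60 min break → 7 h 53 min
Fri: 09:28–18:11 = 8 h 43 min; less 60 min break → 7 h 43 min
Sat: 10:00–16:47 = 6 h 47 min
Total: 11 h 27 min + 11 h 36 min + 10 h 48 min + 7 h 53 min + 7 h 43 min + 6 h 47 min = 56 h 14 min.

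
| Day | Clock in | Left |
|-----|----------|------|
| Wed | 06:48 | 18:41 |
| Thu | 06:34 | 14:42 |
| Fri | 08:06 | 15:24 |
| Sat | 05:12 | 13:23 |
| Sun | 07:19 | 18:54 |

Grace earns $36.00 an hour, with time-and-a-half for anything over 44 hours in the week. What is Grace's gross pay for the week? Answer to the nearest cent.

Wed: 06:48–18:41 = 11 h 53 min
Thu: 06:34–14:42 = 8 h 8 min
Fri: 08:06–15:24 = 7 h 18 min
Sat: 05:12–13:23 = 8 h 11 min
Sun: 07:19–18:54 = 11 h 35 min
Total worked: 47 h 5 min = 2825 min.
Regular 44 h 0 min = 2640 min at $36.00/h; overtime 3 h 5 min = 185 min at $54.00/h.
Pay = (2640 × $36.00 + 185 × $54.00) ÷ 60 = $1750.50.

$1750.50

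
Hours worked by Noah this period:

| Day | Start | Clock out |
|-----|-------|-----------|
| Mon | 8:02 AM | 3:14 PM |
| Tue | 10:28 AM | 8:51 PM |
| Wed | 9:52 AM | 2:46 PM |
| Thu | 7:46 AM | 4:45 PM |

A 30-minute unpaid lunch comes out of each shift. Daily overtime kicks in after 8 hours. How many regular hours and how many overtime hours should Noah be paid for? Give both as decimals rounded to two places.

Regular 27.10 hours, overtime 2.37 hours

Mon: 8:02 AM–3:14 PM = 7 h 12 min; less 30 min break → 6 h 42 min
Tue: 10:28 AM–8:51 PM = 10 h 23 min; less 30 min break → 9 h 53 min
Wed: 9:52 AM–2:46 PM = 4 h 54 min; less 30 min break → 4 h 24 min
Thu: 7:46 AM–4:45 PM = 8 h 59 min; less 30 min break → 8 h 29 min
Mon reg 6 h 42 min / OT 0 h 0 min; Tue reg 8 h 0 min / OT 1 h 53 min; Wed reg 4 h 24 min / OT 0 h 0 min; Thu reg 8 h 0 min / OT 0 h 29 min.
Totals: regular 27 h 6 min, overtime 2 h 22 min.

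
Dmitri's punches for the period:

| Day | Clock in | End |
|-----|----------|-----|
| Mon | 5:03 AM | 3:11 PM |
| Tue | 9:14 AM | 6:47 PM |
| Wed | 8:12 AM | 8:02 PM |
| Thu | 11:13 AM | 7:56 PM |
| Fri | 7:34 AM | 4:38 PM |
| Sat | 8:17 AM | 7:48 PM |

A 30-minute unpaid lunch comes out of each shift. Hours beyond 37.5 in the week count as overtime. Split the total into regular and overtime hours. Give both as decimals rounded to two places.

Mon: 5:03 AM–3:11 PM = 10 h 8 min; less 30 min break → 9 h 38 min
Tue: 9:14 AM–6:47 PM = 9 h 33 min; less 30 min break → 9 h 3 min
Wed: 8:12 AM–8:02 PM = 11 h 50 min; less 30 min break → 11 h 20 min
Thu: 11:13 AM–7:56 PM = 8 h 43 min; less 30 min break → 8 h 13 min
Fri: 7:34 AM–4:38 PM = 9 h 4 min; less 30 min break → 8 h 34 min
Sat: 8:17 AM–7:48 PM = 11 h 31 min; less 30 min break → 11 h 1 min
Total worked: 57 h 49 min = 57.82 h.
Threshold 37.5 h → overtime 20 h 19 min, regular 37 h 30 min.

Regular 37.50 hours, overtime 20.32 hours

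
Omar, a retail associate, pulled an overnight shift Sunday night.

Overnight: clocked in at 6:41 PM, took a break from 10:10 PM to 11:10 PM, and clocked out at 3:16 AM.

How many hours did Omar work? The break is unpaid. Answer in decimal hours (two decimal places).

Overnight: 6:41 PM → midnight = 5 h 19 min; midnight → 3:16 AM = 3 h 16 min; span 8 h 35 min; less 60 min break → 7 h 35 min

7.58 hours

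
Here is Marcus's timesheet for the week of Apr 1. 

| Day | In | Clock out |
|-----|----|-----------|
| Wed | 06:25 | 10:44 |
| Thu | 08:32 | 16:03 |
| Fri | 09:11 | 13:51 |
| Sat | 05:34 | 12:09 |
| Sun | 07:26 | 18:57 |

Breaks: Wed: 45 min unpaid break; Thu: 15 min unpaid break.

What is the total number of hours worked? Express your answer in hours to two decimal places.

33.60 hours

Wed: 06:25–10:44 = 4 h 19 min; less 45 min break → 3 h 34 min
Thu: 08:32–16:03 = 7 h 31 min; less 15 min break → 7 h 16 min
Fri: 09:11–13:51 = 4 h 40 min
Sat: 05:34–12:09 = 6 h 35 min
Sun: 07:26–18:57 = 11 h 31 min
Total: 3 h 34 min + 7 h 16 min + 4 h 40 min + 6 h 35 min + 11 h 31 min = 33 h 36 min.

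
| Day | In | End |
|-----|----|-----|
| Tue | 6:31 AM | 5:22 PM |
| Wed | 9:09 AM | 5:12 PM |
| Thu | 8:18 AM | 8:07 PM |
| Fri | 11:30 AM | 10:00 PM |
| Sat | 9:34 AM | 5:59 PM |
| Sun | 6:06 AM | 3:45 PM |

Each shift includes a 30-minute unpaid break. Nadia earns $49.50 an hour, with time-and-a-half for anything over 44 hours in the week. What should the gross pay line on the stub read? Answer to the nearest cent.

Tue: 6:31 AM–5:22 PM = 10 h 51 min; less 30 min break → 10 h 21 min
Wed: 9:09 AM–5:12 PM = 8 h 3 min; less 30 min break → 7 h 33 min
Thu: 8:18 AM–8:07 PM = 11 h 49 min; less 30 min break → 11 h 19 min
Fri: 11:30 AM–10:00 PM = 10 h 30 min; less 30 min break → 10 h 0 min
Sat: 9:34 AM–5:59 PM = 8 h 25 min; less 30 min break → 7 h 55 min
Sun: 6:06 AM–3:45 PM = 9 h 39 min; less 30 min break → 9 h 9 min
Total worked: 56 h 17 min = 3377 min.
Regular 44 h 0 min = 2640 min at $49.50/h; overtime 12 h 17 min = 737 min at $74.25/h.
Pay = (2640 × $49.50 + 737 × $74.25) ÷ 60 = $3090.04.

$3090.04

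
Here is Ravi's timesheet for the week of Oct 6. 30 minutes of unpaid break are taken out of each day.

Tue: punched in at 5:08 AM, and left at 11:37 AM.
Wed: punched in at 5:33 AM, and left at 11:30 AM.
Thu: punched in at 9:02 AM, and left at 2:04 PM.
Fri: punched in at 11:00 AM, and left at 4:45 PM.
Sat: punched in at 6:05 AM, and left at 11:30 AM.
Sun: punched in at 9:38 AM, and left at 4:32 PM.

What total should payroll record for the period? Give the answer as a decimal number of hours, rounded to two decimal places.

Tue: 5:08 AM–11:37 AM = 6 h 29 min; less 30 min break → 5 h 59 min
Wed: 5:33 AM–11:30 AM = 5 h 57 min; less 30 min break → 5 h 27 min
Thu: 9:02 AM–2:04 PM = 5 h 2 min; less 30 min break → 4 h 32 min
Fri: 11:00 AM–4:45 PM = 5 h 45 min; less 30 min break → 5 h 15 min
Sat: 6:05 AM–11:30 AM = 5 h 25 min; less 30 min break → 4 h 55 min
Sun: 9:38 AM–4:32 PM = 6 h 54 min; less 30 min break → 6 h 24 min
Total: 5 h 59 min + 5 h 27 min + 4 h 32 min + 5 h 15 min + 4 h 55 min + 6 h 24 min = 32 h 32 min.

32.53 hours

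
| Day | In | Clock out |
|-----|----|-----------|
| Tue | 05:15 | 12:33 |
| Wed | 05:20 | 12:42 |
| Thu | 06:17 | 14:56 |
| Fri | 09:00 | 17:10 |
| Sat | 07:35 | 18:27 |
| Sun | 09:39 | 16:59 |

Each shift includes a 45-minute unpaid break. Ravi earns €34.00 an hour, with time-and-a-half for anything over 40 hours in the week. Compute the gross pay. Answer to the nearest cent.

€1624.35

Tue: 05:15–12:33 = 7 h 18 min; less 45 min break → 6 h 33 min
Wed: 05:20–12:42 = 7 h 22 min; less 45 min break → 6 h 37 min
Thu: 06:17–14:56 = 8 h 39 min; less 45 min break → 7 h 54 min
Fri: 09:00–17:10 = 8 h 10 min; less 45 min break → 7 h 25 min
Sat: 07:35–18:27 = 10 h 52 min; less 45 min break → 10 h 7 min
Sun: 09:39–16:59 = 7 h 20 min; less 45 min break → 6 h 35 min
Total worked: 45 h 11 min = 2711 min.
Regular 40 h 0 min = 2400 min at €34.00/h; overtime 5 h 11 min = 311 min at €51.00/h.
Pay = (2400 × €34.00 + 311 × €51.00) ÷ 60 = €1624.35.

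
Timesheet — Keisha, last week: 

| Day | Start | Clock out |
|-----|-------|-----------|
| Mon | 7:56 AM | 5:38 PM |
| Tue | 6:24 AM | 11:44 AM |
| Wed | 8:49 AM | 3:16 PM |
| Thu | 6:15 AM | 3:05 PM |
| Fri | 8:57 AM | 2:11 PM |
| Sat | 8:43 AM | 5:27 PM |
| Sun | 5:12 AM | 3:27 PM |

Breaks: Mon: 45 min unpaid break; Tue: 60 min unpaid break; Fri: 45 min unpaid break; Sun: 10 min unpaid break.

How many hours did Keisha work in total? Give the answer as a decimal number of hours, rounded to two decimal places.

Mon: 7:56 AM–5:38 PM = 9 h 42 min; less 45 min break → 8 h 57 min
Tue: 6:24 AM–11:44 AM = 5 h 20 min; less 60 min break → 4 h 20 min
Wed: 8:49 AM–3:16 PM = 6 h 27 min
Thu: 6:15 AM–3:05 PM = 8 h 50 min
Fri: 8:57 AM–2:11 PM = 5 h 14 min; less 45 min break → 4 h 29 min
Sat: 8:43 AM–5:27 PM = 8 h 44 min
Sun: 5:12 AM–3:27 PM = 10 h 15 min; less 10 min break → 10 h 5 min
Total: 8 h 57 min + 4 h 20 min + 6 h 27 min + 8 h 50 min + 4 h 29 min + 8 h 44 min + 10 h 5 min = 51 h 52 min.

51.87 hours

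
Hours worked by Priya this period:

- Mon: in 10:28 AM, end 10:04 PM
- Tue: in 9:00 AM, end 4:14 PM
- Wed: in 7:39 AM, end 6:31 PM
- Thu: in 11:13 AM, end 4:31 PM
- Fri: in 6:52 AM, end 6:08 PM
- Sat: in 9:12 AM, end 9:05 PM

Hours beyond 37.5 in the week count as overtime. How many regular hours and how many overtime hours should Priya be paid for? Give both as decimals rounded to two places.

Regular 37.50 hours, overtime 20.65 hours

Mon: 10:28 AM–10:04 PM = 11 h 36 min
Tue: 9:00 AM–4:14 PM = 7 h 14 min
Wed: 7:39 AM–6:31 PM = 10 h 52 min
Thu: 11:13 AM–4:31 PM = 5 h 18 min
Fri: 6:52 AM–6:08 PM = 11 h 16 min
Sat: 9:12 AM–9:05 PM = 11 h 53 min
Total worked: 58 h 9 min = 58.15 h.
Threshold 37.5 h → overtime 20 h 39 min, regular 37 h 30 min.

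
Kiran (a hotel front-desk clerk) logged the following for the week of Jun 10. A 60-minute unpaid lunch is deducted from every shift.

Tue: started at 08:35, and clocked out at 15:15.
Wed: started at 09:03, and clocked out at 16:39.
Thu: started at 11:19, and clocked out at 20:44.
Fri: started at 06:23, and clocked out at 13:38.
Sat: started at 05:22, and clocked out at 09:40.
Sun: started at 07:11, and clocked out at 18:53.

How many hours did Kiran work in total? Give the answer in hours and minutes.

40 h 56 min

Tue: 08:35–15:15 = 6 h 40 min; less 60 min break → 5 h 40 min
Wed: 09:03–16:39 = 7 h 36 min; less 60 min break → 6 h 36 min
Thu: 11:19–20:44 = 9 h 25 min; less 60 min break → 8 h 25 min
Fri: 06:23–13:38 = 7 h 15 min; less 60 min break → 6 h 15 min
Sat: 05:22–09:40 = 4 h 18 min; less 60 min break → 3 h 18 min
Sun: 07:11–18:53 = 11 h 42 min; less 60 min break → 10 h 42 min
Total: 5 h 40 min + 6 h 36 min + 8 h 25 min + 6 h 15 min + 3 h 18 min + 10 h 42 min = 40 h 56 min.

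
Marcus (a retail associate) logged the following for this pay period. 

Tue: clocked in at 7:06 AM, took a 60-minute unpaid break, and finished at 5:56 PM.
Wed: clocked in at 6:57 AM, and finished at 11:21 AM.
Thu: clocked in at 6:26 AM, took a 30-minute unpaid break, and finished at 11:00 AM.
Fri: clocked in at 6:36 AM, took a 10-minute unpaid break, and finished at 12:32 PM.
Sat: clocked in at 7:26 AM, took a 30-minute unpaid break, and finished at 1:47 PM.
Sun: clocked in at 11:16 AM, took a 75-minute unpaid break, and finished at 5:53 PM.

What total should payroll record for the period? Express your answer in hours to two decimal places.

35.28 hours

Tue: 7:06 AM–5:56 PM = 10 h 50 min; less 60 min break → 9 h 50 min
Wed: 6:57 AM–11:21 AM = 4 h 24 min
Thu: 6:26 AM–11:00 AM = 4 h 34 min; less 30 min break → 4 h 4 min
Fri: 6:36 AM–12:32 PM = 5 h 56 min; less 10 min break → 5 h 46 min
Sat: 7:26 AM–1:47 PM = 6 h 21 min; less 30 min break → 5 h 51 min
Sun: 11:16 AM–5:53 PM = 6 h 37 min; less 75 min break → 5 h 22 min
Total: 9 h 50 min + 4 h 24 min + 4 h 4 min + 5 h 46 min + 5 h 51 min + 5 h 22 min = 35 h 17 min.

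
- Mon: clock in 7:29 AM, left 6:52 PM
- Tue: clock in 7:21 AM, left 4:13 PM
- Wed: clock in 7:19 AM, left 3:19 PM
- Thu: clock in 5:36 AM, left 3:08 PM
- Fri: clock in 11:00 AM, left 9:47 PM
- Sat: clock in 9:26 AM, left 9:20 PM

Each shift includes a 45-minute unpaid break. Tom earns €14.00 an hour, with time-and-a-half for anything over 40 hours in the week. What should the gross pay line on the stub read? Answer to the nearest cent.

€895.30

Mon: 7:29 AM–6:52 PM = 11 h 23 min; less 45 min break → 10 h 38 min
Tue: 7:21 AM–4:13 PM = 8 h 52 min; less 45 min break → 8 h 7 min
Wed: 7:19 AM–3:19 PM = 8 h 0 min; less 45 min break → 7 h 15 min
Thu: 5:36 AM–3:08 PM = 9 h 32 min; less 45 min break → 8 h 47 min
Fri: 11:00 AM–9:47 PM = 10 h 47 min; less 45 min break → 10 h 2 min
Sat: 9:26 AM–9:20 PM = 11 h 54 min; less 45 min break → 11 h 9 min
Total worked: 55 h 58 min = 3358 min.
Regular 40 h 0 min = 2400 min at €14.00/h; overtime 15 h 58 min = 958 min at €21.00/h.
Pay = (2400 × €14.00 + 958 × €21.00) ÷ 60 = €895.30.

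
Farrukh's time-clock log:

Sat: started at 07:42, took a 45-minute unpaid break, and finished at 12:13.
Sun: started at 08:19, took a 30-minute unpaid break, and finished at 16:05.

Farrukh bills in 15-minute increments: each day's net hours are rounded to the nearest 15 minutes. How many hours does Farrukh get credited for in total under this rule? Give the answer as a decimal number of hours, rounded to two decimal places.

11.00 hours

Sat: 07:42–12:13 = 4 h 31 min − 45 min = 3 h 46 min → rounds to 3 h 45 min
Sun: 08:19–16:05 = 7 h 46 min − 30 min = 7 h 16 min → rounds to 7 h 15 min
Total credited: 11 h 0 min.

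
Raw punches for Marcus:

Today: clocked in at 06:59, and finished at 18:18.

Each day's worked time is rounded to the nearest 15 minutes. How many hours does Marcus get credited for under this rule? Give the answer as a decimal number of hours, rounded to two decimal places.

11.25 hours

Today: 06:59–18:18 = 11 h 19 min → rounds to 11 h 15 min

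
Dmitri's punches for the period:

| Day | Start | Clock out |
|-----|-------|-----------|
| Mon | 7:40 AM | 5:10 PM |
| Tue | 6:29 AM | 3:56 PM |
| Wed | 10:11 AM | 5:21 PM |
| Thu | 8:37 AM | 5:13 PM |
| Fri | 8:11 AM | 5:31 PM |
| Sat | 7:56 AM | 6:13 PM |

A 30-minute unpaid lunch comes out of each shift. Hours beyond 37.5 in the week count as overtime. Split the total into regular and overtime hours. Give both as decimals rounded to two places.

Mon: 7:40 AM–5:10 PM = 9 h 30 min; less 30 min break → 9 h 0 min
Tue: 6:29 AM–3:56 PM = 9 h 27 min; less 30 min break → 8 h 57 min
Wed: 10:11 AM–5:21 PM = 7 h 10 min; less 30 min break → 6 h 40 min
Thu: 8:37 AM–5:13 PM = 8 h 36 min; less 30 min break → 8 h 6 min
Fri: 8:11 AM–5:31 PM = 9 h 20 min; less 30 min break → 8 h 50 min
Sat: 7:56 AM–6:13 PM = 10 h 17 min; less 30 min break → 9 h 47 min
Total worked: 51 h 20 min = 51.33 h.
Threshold 37.5 h → overtime 13 h 50 min, regular 37 h 30 min.

Regular 37.50 hours, overtime 13.83 hours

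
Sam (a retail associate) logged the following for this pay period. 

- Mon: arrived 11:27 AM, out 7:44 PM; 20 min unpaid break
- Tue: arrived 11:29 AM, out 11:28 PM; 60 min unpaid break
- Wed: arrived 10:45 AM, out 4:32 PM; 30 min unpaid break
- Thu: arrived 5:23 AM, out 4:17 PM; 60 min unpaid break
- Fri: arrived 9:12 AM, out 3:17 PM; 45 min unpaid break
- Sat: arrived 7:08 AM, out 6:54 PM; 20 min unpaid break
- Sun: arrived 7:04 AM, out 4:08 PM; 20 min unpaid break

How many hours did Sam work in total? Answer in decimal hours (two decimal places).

Mon: 11:27 AM–7:44 PM = 8 h 17 min; less 20 min break → 7 h 57 min
Tue: 11:29 AM–11:28 PM = 11 h 59 min; less 60 min break → 10 h 59 min
Wed: 10:45 AM–4:32 PM = 5 h 47 min; less 30 min break → 5 h 17 min
Thu: 5:23 AM–4:17 PM = 10 h 54 min; less 60 min break → 9 h 54 min
Fri: 9:12 AM–3:17 PM = 6 h 5 min; less 45 min break → 5 h 20 min
Sat: 7:08 AM–6:54 PM = 11 h 46 min; less 20 min break → 11 h 26 min
Sun: 7:04 AM–4:08 PM = 9 h 4 min; less 20 min break → 8 h 44 min
Total: 7 h 57 min + 10 h 59 min + 5 h 17 min + 9 h 54 min + 5 h 20 min + 11 h 26 min + 8 h 44 min = 59 h 37 min.

59.62 hours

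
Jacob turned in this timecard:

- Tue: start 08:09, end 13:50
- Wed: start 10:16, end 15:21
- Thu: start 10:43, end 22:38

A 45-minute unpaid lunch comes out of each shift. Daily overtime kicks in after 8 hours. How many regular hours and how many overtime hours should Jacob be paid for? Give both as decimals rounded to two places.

Regular 17.27 hours, overtime 3.17 hours

Tue: 08:09–13:50 = 5 h 41 min; less 45 min break → 4 h 56 min
Wed: 10:16–15:21 = 5 h 5 min; less 45 min break → 4 h 20 min
Thu: 10:43–22:38 = 11 h 55 min; less 45 min break → 11 h 10 min
Tue reg 4 h 56 min / OT 0 h 0 min; Wed reg 4 h 20 min / OT 0 h 0 min; Thu reg 8 h 0 min / OT 3 h 10 min.
Totals: regular 17 h 16 min, overtime 3 h 10 min.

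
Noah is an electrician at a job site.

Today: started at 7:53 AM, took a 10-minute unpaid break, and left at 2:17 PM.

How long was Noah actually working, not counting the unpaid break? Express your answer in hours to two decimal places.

Today: 7:53 AM–2:17 PM = 6 h 24 min; less 10 min break → 6 h 14 min

6.23 hours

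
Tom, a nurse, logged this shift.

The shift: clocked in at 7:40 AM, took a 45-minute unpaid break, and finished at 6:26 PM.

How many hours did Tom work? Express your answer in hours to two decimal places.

The shift: 7:40 AM–6:26 PM = 10 h 46 min; less 45 min break → 10 h 1 min

10.02 hours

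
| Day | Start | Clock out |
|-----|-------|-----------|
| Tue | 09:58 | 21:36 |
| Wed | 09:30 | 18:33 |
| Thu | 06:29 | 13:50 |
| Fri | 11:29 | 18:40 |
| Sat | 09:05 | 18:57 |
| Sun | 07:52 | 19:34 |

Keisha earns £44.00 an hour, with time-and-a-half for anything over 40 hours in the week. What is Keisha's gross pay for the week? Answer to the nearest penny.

Tue: 09:58–21:36 = 11 h 38 min
Wed: 09:30–18:33 = 9 h 3 min
Thu: 06:29–13:50 = 7 h 21 min
Fri: 11:29–18:40 = 7 h 11 min
Sat: 09:05–18:57 = 9 h 52 min
Sun: 07:52–19:34 = 11 h 42 min
Total worked: 56 h 47 min = 3407 min.
Regular 40 h 0 min = 2400 min at £44.00/h; overtime 16 h 47 min = 1007 min at £66.00/h.
Pay = (2400 × £44.00 + 1007 × £66.00) ÷ 60 = £2867.70.

£2867.70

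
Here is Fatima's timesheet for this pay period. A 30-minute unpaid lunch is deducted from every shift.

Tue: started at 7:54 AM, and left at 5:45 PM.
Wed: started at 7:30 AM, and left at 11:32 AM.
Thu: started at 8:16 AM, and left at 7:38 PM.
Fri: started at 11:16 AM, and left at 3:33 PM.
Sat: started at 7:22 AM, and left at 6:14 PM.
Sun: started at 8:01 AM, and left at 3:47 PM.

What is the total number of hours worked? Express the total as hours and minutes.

Tue: 7:54 AM–5:45 PM = 9 h 51 min; less 30 min break → 9 h 21 min
Wed: 7:30 AM–11:32 AM = 4 h 2 min; less 30 min break → 3 h 32 min
Thu: 8:16 AM–7:38 PM = 11 h 22 min; less 30 min break → 10 h 52 min
Fri: 11:16 AM–3:33 PM = 4 h 17 min; less 30 min break → 3 h 47 min
Sat: 7:22 AM–6:14 PM = 10 h 52 min; less 30 min break → 10 h 22 min
Sun: 8:01 AM–3:47 PM = 7 h 46 min; less 30 min break → 7 h 16 min
Total: 9 h 21 min + 3 h 32 min + 10 h 52 min + 3 h 47 min + 10 h 22 min + 7 h 16 min = 45 h 10 min.

45 h 10 min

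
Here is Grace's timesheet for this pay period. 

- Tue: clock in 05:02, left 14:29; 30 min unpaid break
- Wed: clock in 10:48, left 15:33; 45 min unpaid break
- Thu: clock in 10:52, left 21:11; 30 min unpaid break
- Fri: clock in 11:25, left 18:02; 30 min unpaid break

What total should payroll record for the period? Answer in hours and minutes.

Tue: 05:02–14:29 = 9 h 27 min; less 30 min break → 8 h 57 min
Wed: 10:48–15:33 = 4 h 45 min; less 45 min break → 4 h 0 min
Thu: 10:52–21:11 = 10 h 19 min; less 30 min break → 9 h 49 min
Fri: 11:25–18:02 = 6 h 37 min; less 30 min break → 6 h 7 min
Total: 8 h 57 min + 4 h 0 min + 9 h 49 min + 6 h 7 min = 28 h 53 min.

28 h 53 min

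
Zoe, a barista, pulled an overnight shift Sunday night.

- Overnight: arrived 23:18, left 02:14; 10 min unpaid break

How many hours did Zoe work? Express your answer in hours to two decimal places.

2.77 hours

Overnight: 23:18 → midnight = 0 h 42 min; midnight → 02:14 = 2 h 14 min; span 2 h 56 min; less 10 min break → 2 h 46 min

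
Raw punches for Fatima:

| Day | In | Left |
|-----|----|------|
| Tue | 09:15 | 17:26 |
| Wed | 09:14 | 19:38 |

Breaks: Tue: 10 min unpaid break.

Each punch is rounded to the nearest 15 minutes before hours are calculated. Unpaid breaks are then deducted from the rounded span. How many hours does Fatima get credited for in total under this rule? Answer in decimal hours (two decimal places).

Tue: in 09:15→09:15, out 17:26→17:30; 8 h 15 min − 10 min = 8 h 5 min
Wed: in 09:14→09:15, out 19:38→19:45; 10 h 30 min
Total credited: 18 h 35 min.

18.58 hours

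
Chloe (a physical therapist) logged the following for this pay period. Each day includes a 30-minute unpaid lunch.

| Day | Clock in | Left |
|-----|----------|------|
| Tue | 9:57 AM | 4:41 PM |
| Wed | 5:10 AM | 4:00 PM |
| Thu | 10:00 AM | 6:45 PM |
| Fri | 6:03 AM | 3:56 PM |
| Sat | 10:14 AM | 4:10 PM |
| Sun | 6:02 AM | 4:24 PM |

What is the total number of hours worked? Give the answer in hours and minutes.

Tue: 9:57 AM–4:41 PM = 6 h 44 min; less 30 min break → 6 h 14 min
Wed: 5:10 AM–4:00 PM = 10 h 50 min; less 30 min break → 10 h 20 min
Thu: 10:00 AM–6:45 PM = 8 h 45 min; less 30 min break → 8 h 15 min
Fri: 6:03 AM–3:56 PM = 9 h 53 min; less 30 min break → 9 h 23 min
Sat: 10:14 AM–4:10 PM = 5 h 56 min; less 30 min break → 5 h 26 min
Sun: 6:02 AM–4:24 PM = 10 h 22 min; less 30 min break → 9 h 52 min
Total: 6 h 14 min + 10 h 20 min + 8 h 15 min + 9 h 23 min + 5 h 26 min + 9 h 52 min = 49 h 30 min.

49 h 30 min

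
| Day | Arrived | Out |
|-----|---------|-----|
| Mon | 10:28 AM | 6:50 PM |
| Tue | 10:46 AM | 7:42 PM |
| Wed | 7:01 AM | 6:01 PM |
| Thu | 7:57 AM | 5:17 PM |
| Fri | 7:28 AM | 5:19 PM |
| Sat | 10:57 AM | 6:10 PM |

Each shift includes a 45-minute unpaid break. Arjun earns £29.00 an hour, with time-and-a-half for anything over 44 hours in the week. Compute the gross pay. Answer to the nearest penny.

£1545.70

Mon: 10:28 AM–6:50 PM = 8 h 22 min; less 45 min break → 7 h 37 min
Tue: 10:46 AM–7:42 PM = 8 h 56 min; less 45 min break → 8 h 11 min
Wed: 7:01 AM–6:01 PM = 11 h 0 min; less 45 min break → 10 h 15 min
Thu: 7:57 AM–5:17 PM = 9 h 20 min; less 45 min break → 8 h 35 min
Fri: 7:28 AM–5:19 PM = 9 h 51 min; less 45 min break → 9 h 6 min
Sat: 10:57 AM–6:10 PM = 7 h 13 min; less 45 min break → 6 h 28 min
Total worked: 50 h 12 min = 3012 min.
Regular 44 h 0 min = 2640 min at £29.00/h; overtime 6 h 12 min = 372 min at £43.50/h.
Pay = (2640 × £29.00 + 372 × £43.50) ÷ 60 = £1545.70.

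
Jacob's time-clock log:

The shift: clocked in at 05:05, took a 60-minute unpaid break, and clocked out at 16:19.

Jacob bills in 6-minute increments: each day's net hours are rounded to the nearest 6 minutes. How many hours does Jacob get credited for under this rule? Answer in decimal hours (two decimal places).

10.20 hours

The shift: 05:05–16:19 = 11 h 14 min − 60 min = 10 h 14 min → rounds to 10 h 12 min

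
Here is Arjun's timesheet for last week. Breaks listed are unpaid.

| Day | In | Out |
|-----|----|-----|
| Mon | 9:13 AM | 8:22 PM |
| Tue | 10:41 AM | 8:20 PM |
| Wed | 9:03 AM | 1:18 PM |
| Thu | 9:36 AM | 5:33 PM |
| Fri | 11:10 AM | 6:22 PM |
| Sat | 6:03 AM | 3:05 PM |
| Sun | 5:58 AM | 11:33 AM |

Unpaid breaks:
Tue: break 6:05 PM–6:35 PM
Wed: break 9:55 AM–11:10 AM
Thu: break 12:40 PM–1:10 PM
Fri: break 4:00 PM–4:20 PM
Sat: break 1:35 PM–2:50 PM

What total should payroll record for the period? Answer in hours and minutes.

50 h 59 min

Mon: 9:13 AM–8:22 PM = 11 h 9 min
Tue: 10:41 AM–8:20 PM = 9 h 39 min; less 30 min break → 9 h 9 min
Wed: 9:03 AM–1:18 PM = 4 h 15 min; less 75 min break → 3 h 0 min
Thu: 9:36 AM–5:33 PM = 7 h 57 min; less 30 min break → 7 h 27 min
Fri: 11:10 AM–6:22 PM = 7 h 12 min; less 20 min break → 6 h 52 min
Sat: 6:03 AM–3:05 PM = 9 h 2 min; less 75 min break → 7 h 47 min
Sun: 5:58 AM–11:33 AM = 5 h 35 min
Total: 11 h 9 min + 9 h 9 min + 3 h 0 min + 7 h 27 min + 6 h 52 min + 7 h 47 min + 5 h 35 min = 50 h 59 min.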